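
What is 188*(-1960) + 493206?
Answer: 124726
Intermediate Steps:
188*(-1960) + 493206 = -368480 + 493206 = 124726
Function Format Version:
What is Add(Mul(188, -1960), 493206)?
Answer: 124726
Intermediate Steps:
Add(Mul(188, -1960), 493206) = Add(-368480, 493206) = 124726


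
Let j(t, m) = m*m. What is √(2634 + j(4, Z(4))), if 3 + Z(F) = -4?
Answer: √2683 ≈ 51.798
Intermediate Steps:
Z(F) = -7 (Z(F) = -3 - 4 = -7)
j(t, m) = m²
√(2634 + j(4, Z(4))) = √(2634 + (-7)²) = √(2634 + 49) = √2683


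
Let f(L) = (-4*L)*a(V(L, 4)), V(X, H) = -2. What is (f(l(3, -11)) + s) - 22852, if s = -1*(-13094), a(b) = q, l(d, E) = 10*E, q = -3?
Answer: -11078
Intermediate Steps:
a(b) = -3
f(L) = 12*L (f(L) = -4*L*(-3) = 12*L)
s = 13094
(f(l(3, -11)) + s) - 22852 = (12*(10*(-11)) + 13094) - 22852 = (12*(-110) + 13094) - 22852 = (-1320 + 13094) - 22852 = 11774 - 22852 = -11078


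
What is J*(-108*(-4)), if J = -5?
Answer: -2160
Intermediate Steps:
J*(-108*(-4)) = -(-540)*(-4) = -5*432 = -2160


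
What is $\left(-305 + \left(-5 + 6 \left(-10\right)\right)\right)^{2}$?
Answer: $136900$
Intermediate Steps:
$\left(-305 + \left(-5 + 6 \left(-10\right)\right)\right)^{2} = \left(-305 - 65\right)^{2} = \left(-370\right)^{2} = 136900$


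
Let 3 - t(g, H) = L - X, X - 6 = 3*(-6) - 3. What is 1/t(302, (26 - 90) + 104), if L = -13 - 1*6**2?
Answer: 1/37 ≈ 0.027027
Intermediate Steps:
X = -15 (X = 6 + (3*(-6) - 3) = 6 + (-18 - 3) = 6 - 21 = -15)
L = -49 (L = -13 - 1*36 = -13 - 36 = -49)
t(g, H) = 37 (t(g, H) = 3 - (-49 - 1*(-15)) = 3 - (-49 + 15) = 3 - 1*(-34) = 3 + 34 = 37)
1/t(302, (26 - 90) + 104) = 1/37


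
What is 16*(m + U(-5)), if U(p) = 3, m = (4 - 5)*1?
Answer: 32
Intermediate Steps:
m = -1 (m = -1*1 = -1)
16*(m + U(-5)) = 16*(-1 + 3) = 16*2 = 32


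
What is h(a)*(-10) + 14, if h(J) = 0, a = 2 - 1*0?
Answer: 14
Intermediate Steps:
a = 2 (a = 2 + 0 = 2)
h(a)*(-10) + 14 = 0*(-10) + 14 = 0 + 14 = 14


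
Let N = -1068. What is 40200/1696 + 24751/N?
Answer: 7468/14151 ≈ 0.52774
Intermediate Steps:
40200/1696 + 24751/N = 40200/1696 + 24751/(-1068) = 40200*(1/1696) + 24751*(-1/1068) = 5025/212 - 24751/1068 = 7468/14151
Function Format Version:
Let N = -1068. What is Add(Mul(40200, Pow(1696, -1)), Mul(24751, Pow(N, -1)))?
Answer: Rational(7468, 14151) ≈ 0.52774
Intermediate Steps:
Add(Mul(40200, Pow(1696, -1)), Mul(24751, Pow(N, -1))) = Add(Mul(40200, Pow(1696, -1)), Mul(24751, Pow(-1068, -1))) = Add(Mul(40200, Rational(1, 1696)), Mul(24751, Rational(-1, 1068))) = Add(Rational(5025, 212), Rational(-24751, 1068)) = Rational(7468, 14151)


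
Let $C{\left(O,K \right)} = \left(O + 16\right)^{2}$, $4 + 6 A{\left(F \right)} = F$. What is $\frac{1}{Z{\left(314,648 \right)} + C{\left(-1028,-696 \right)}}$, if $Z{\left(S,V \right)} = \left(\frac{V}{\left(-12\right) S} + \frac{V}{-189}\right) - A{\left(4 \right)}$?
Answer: $\frac{1099}{1125530299} \approx 9.7643 \cdot 10^{-7}$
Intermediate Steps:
$A{\left(F \right)} = - \frac{2}{3} + \frac{F}{6}$
$C{\left(O,K \right)} = \left(16 + O\right)^{2}$
$Z{\left(S,V \right)} = - \frac{V}{189} - \frac{V}{12 S}$ ($Z{\left(S,V \right)} = \left(\frac{V}{\left(-12\right) S} + \frac{V}{-189}\right) - \left(- \frac{2}{3} + \frac{1}{6} \cdot 4\right) = \left(V \left(- \frac{1}{12 S}\right) + V \left(- \frac{1}{189}\right)\right) - \left(- \frac{2}{3} + \frac{2}{3}\right) = \left(- \frac{V}{12 S} - \frac{V}{189}\right) - 0 = \left(- \frac{V}{189} - \frac{V}{12 S}\right) + 0 = - \frac{V}{189} - \frac{V}{12 S}$)
$\frac{1}{Z{\left(314,648 \right)} + C{\left(-1028,-696 \right)}} = \frac{1}{\left(\left(- \frac{1}{189}\right) 648 - \frac{54}{314}\right) + \left(16 - 1028\right)^{2}} = \frac{1}{\left(- \frac{24}{7} - 54 \cdot \frac{1}{314}\right) + \left(-1012\right)^{2}} = \frac{1}{\left(- \frac{24}{7} - \frac{27}{157}\right) + 1024144} = \frac{1}{- \frac{3957}{1099} + 1024144} = \frac{1}{\frac{1125530299}{1099}} = \frac{1099}{1125530299}$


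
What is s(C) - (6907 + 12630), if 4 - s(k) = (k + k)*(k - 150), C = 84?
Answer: -8445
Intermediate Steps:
s(k) = 4 - 2*k*(-150 + k) (s(k) = 4 - (k + k)*(k - 150) = 4 - 2*k*(-150 + k))
s(C) - (6907 + 12630) = (4 - 2*84² + 300*84) - (6907 + 12630) = (4 - 2*7056 + 25200) - 1*19537 = (4 - 14112 + 25200) - 19537 = 11092 - 19537 = -8445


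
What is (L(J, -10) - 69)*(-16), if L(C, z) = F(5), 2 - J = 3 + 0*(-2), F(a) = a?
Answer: 1024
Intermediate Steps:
J = -1 (J = 2 - (3 + 0*(-2)) = 2 - (3 + 0) = 2 - 1*3 = 2 - 3 = -1)
L(C, z) = 5
(L(J, -10) - 69)*(-16) = (5 - 69)*(-16) = -64*(-16) = 1024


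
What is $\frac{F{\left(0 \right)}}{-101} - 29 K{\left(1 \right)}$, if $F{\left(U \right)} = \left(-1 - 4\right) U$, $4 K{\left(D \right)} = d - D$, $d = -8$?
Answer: $\frac{261}{4} \approx 65.25$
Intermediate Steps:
$K{\left(D \right)} = -2 - \frac{D}{4}$ ($K{\left(D \right)} = \frac{-8 - D}{4} = -2 - \frac{D}{4}$)
$F{\left(U \right)} = - 5 U$
$\frac{F{\left(0 \right)}}{-101} - 29 K{\left(1 \right)} = \frac{\left(-5\right) 0}{-101} - 29 \left(-2 - \frac{1}{4}\right) = 0 \left(- \frac{1}{101}\right) - 29 \left(-2 - \frac{1}{4}\right) = 0 - - \frac{261}{4} = 0 + \frac{261}{4} = \frac{261}{4}$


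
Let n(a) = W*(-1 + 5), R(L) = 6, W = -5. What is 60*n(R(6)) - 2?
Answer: -1202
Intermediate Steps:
n(a) = -20 (n(a) = -5*(-1 + 5) = -5*4 = -20)
60*n(R(6)) - 2 = 60*(-20) - 2 = -1200 - 2 = -1202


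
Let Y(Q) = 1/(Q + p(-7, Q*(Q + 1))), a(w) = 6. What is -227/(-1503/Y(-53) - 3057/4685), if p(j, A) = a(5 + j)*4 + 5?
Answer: -1063495/168994263 ≈ -0.0062931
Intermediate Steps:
p(j, A) = 29 (p(j, A) = 6*4 + 5 = 24 + 5 = 29)
Y(Q) = 1/(29 + Q) (Y(Q) = 1/(Q + 29) = 1/(29 + Q))
-227/(-1503/Y(-53) - 3057/4685) = -227/(-1503/(1/(29 - 53)) - 3057/4685) = -227/(-1503/(1/(-24)) - 3057*1/4685) = -227/(-1503/(-1/24) - 3057/4685) = -227/(-1503*(-24) - 3057/4685) = -227/(36072 - 3057/4685) = -227/168994263/4685 = -227*4685/168994263 = -1063495/168994263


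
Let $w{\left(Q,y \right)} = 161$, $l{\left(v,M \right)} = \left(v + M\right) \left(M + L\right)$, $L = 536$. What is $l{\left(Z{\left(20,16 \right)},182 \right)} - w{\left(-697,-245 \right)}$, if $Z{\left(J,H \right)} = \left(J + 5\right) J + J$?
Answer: $503875$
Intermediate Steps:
$Z{\left(J,H \right)} = J + J \left(5 + J\right)$ ($Z{\left(J,H \right)} = \left(5 + J\right) J + J = J \left(5 + J\right) + J = J + J \left(5 + J\right)$)
$l{\left(v,M \right)} = \left(536 + M\right) \left(M + v\right)$ ($l{\left(v,M \right)} = \left(v + M\right) \left(M + 536\right) = \left(M + v\right) \left(536 + M\right) = \left(536 + M\right) \left(M + v\right)$)
$l{\left(Z{\left(20,16 \right)},182 \right)} - w{\left(-697,-245 \right)} = \left(182^{2} + 536 \cdot 182 + 536 \cdot 20 \left(6 + 20\right) + 182 \cdot 20 \left(6 + 20\right)\right) - 161 = \left(33124 + 97552 + 536 \cdot 20 \cdot 26 + 182 \cdot 20 \cdot 26\right) - 161 = \left(33124 + 97552 + 536 \cdot 520 + 182 \cdot 520\right) - 161 = \left(33124 + 97552 + 278720 + 94640\right) - 161 = 504036 - 161 = 503875$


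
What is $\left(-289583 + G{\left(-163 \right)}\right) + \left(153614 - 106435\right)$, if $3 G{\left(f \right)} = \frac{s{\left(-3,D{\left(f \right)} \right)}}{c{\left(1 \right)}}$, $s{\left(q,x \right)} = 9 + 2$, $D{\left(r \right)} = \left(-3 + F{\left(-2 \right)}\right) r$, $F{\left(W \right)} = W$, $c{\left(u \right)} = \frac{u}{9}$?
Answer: $-242371$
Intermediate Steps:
$c{\left(u \right)} = \frac{u}{9}$ ($c{\left(u \right)} = u \frac{1}{9} = \frac{u}{9}$)
$D{\left(r \right)} = - 5 r$ ($D{\left(r \right)} = \left(-3 - 2\right) r = - 5 r$)
$s{\left(q,x \right)} = 11$
$G{\left(f \right)} = 33$ ($G{\left(f \right)} = \frac{11 \frac{1}{\frac{1}{9} \cdot 1}}{3} = \frac{11 \frac{1}{\frac{1}{9}}}{3} = \frac{11 \cdot 9}{3} = \frac{1}{3} \cdot 99 = 33$)
$\left(-289583 + G{\left(-163 \right)}\right) + \left(153614 - 106435\right) = \left(-289583 + 33\right) + \left(153614 - 106435\right) = -289550 + \left(153614 - 106435\right) = -289550 + 47179 = -242371$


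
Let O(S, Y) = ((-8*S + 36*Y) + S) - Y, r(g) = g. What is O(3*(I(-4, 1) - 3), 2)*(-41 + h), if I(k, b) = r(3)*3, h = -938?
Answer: 54824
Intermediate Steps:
I(k, b) = 9 (I(k, b) = 3*3 = 9)
O(S, Y) = -7*S + 35*Y (O(S, Y) = (-7*S + 36*Y) - Y = -7*S + 35*Y)
O(3*(I(-4, 1) - 3), 2)*(-41 + h) = (-21*(9 - 3) + 35*2)*(-41 - 938) = (-21*6 + 70)*(-979) = (-7*18 + 70)*(-979) = (-126 + 70)*(-979) = -56*(-979) = 54824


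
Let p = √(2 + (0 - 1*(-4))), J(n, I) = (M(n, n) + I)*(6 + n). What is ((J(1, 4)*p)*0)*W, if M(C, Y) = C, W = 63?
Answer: 0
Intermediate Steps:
J(n, I) = (6 + n)*(I + n) (J(n, I) = (n + I)*(6 + n) = (I + n)*(6 + n) = (6 + n)*(I + n))
p = √6 (p = √(2 + (0 + 4)) = √(2 + 4) = √6 ≈ 2.4495)
((J(1, 4)*p)*0)*W = (((1² + 6*4 + 6*1 + 4*1)*√6)*0)*63 = (((1 + 24 + 6 + 4)*√6)*0)*63 = ((35*√6)*0)*63 = 0*63 = 0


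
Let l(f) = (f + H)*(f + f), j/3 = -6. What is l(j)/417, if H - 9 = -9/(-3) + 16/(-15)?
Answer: 424/695 ≈ 0.61007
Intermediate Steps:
j = -18 (j = 3*(-6) = -18)
H = 164/15 (H = 9 + (-9/(-3) + 16/(-15)) = 9 + (-9*(-1/3) + 16*(-1/15)) = 9 + (3 - 16/15) = 9 + 29/15 = 164/15 ≈ 10.933)
l(f) = 2*f*(164/15 + f) (l(f) = (f + 164/15)*(f + f) = (164/15 + f)*(2*f) = 2*f*(164/15 + f))
l(j)/417 = ((2/15)*(-18)*(164 + 15*(-18)))/417 = ((2/15)*(-18)*(164 - 270))*(1/417) = ((2/15)*(-18)*(-106))*(1/417) = (1272/5)*(1/417) = 424/695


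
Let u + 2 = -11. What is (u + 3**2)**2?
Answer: 16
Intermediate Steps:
u = -13 (u = -2 - 11 = -13)
(u + 3**2)**2 = (-13 + 3**2)**2 = (-13 + 9)**2 = (-4)**2 = 16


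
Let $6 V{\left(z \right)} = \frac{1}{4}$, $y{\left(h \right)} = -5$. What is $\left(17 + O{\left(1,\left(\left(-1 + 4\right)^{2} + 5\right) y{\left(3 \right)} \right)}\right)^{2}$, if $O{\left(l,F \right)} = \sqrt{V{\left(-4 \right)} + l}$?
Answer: $\frac{6961}{24} + \frac{85 \sqrt{6}}{6} \approx 324.74$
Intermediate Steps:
$V{\left(z \right)} = \frac{1}{24}$ ($V{\left(z \right)} = \frac{1}{6 \cdot 4} = \frac{1}{6} \cdot \frac{1}{4} = \frac{1}{24}$)
$O{\left(l,F \right)} = \sqrt{\frac{1}{24} + l}$
$\left(17 + O{\left(1,\left(\left(-1 + 4\right)^{2} + 5\right) y{\left(3 \right)} \right)}\right)^{2} = \left(17 + \frac{\sqrt{6 + 144 \cdot 1}}{12}\right)^{2} = \left(17 + \frac{\sqrt{6 + 144}}{12}\right)^{2} = \left(17 + \frac{\sqrt{150}}{12}\right)^{2} = \left(17 + \frac{5 \sqrt{6}}{12}\right)^{2}$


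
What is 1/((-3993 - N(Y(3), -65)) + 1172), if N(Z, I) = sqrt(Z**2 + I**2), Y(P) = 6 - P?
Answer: -2821/7953807 + sqrt(4234)/7953807 ≈ -0.00034649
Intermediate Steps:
N(Z, I) = sqrt(I**2 + Z**2)
1/((-3993 - N(Y(3), -65)) + 1172) = 1/((-3993 - sqrt((-65)**2 + (6 - 1*3)**2)) + 1172) = 1/((-3993 - sqrt(4225 + (6 - 3)**2)) + 1172) = 1/((-3993 - sqrt(4225 + 3**2)) + 1172) = 1/((-3993 - sqrt(4225 + 9)) + 1172) = 1/((-3993 - sqrt(4234)) + 1172) = 1/(-2821 - sqrt(4234))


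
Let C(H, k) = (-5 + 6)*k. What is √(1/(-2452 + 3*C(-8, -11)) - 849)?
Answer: I*√5242768510/2485 ≈ 29.138*I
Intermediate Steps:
C(H, k) = k (C(H, k) = 1*k = k)
√(1/(-2452 + 3*C(-8, -11)) - 849) = √(1/(-2452 + 3*(-11)) - 849) = √(1/(-2452 - 33) - 849) = √(1/(-2485) - 849) = √(-1/2485 - 849) = √(-2109766/2485) = I*√5242768510/2485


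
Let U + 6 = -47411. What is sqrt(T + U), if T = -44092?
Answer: I*sqrt(91509) ≈ 302.5*I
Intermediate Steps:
U = -47417 (U = -6 - 47411 = -47417)
sqrt(T + U) = sqrt(-44092 - 47417) = sqrt(-91509) = I*sqrt(91509)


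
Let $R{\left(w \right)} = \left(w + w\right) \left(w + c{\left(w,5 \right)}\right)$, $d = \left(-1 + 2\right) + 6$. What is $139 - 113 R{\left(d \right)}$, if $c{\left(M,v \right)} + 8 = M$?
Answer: $-9353$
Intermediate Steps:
$c{\left(M,v \right)} = -8 + M$
$d = 7$ ($d = 1 + 6 = 7$)
$R{\left(w \right)} = 2 w \left(-8 + 2 w\right)$ ($R{\left(w \right)} = \left(w + w\right) \left(w + \left(-8 + w\right)\right) = 2 w \left(-8 + 2 w\right)$)
$139 - 113 R{\left(d \right)} = 139 - 113 \cdot 4 \cdot 7 \left(-4 + 7\right) = 139 - 113 \cdot 4 \cdot 7 \cdot 3 = 139 - 9492 = -9353$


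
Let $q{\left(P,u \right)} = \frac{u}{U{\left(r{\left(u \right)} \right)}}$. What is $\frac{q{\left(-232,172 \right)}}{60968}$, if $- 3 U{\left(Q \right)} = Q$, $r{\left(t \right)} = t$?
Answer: $- \frac{3}{60968} \approx -4.9206 \cdot 10^{-5}$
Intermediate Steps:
$U{\left(Q \right)} = - \frac{Q}{3}$
$q{\left(P,u \right)} = -3$ ($q{\left(P,u \right)} = \frac{u}{\left(- \frac{1}{3}\right) u} = u \left(- \frac{3}{u}\right) = -3$)
$\frac{q{\left(-232,172 \right)}}{60968} = - \frac{3}{60968}$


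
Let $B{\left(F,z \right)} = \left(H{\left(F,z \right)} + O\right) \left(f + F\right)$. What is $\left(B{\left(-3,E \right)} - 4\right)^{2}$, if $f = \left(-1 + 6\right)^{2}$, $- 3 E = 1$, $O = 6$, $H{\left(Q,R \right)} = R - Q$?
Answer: $\frac{313600}{9} \approx 34844.0$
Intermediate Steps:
$E = - \frac{1}{3}$ ($E = \left(- \frac{1}{3}\right) 1 = - \frac{1}{3} \approx -0.33333$)
$f = 25$ ($f = 5^{2} = 25$)
$B{\left(F,z \right)} = \left(25 + F\right) \left(6 + z - F\right)$ ($B{\left(F,z \right)} = \left(\left(z - F\right) + 6\right) \left(25 + F\right) = \left(6 + z - F\right) \left(25 + F\right) = \left(25 + F\right) \left(6 + z - F\right)$)
$\left(B{\left(-3,E \right)} - 4\right)^{2} = \left(\left(150 - -57 + 25 \left(- \frac{1}{3}\right) - - 3 \left(-3 - - \frac{1}{3}\right)\right) - 4\right)^{2} = \left(\left(150 + 57 - \frac{25}{3} - - 3 \left(-3 + \frac{1}{3}\right)\right) - 4\right)^{2} = \left(\left(150 + 57 - \frac{25}{3} - \left(-3\right) \left(- \frac{8}{3}\right)\right) - 4\right)^{2} = \left(\left(150 + 57 - \frac{25}{3} - 8\right) - 4\right)^{2} = \left(\frac{572}{3} - 4\right)^{2} = \left(\frac{560}{3}\right)^{2} = \frac{313600}{9}$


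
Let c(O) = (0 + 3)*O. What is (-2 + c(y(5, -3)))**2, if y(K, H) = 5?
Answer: 169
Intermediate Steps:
c(O) = 3*O
(-2 + c(y(5, -3)))**2 = (-2 + 3*5)**2 = (-2 + 15)**2 = 13**2 = 169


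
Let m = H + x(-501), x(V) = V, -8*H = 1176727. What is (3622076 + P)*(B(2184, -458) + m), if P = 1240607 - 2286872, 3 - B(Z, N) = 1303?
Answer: -3068138635485/8 ≈ -3.8352e+11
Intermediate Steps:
H = -1176727/8 (H = -⅛*1176727 = -1176727/8 ≈ -1.4709e+5)
B(Z, N) = -1300 (B(Z, N) = 3 - 1*1303 = 3 - 1303 = -1300)
m = -1180735/8 (m = -1176727/8 - 501 = -1180735/8 ≈ -1.4759e+5)
P = -1046265
(3622076 + P)*(B(2184, -458) + m) = (3622076 - 1046265)*(-1300 - 1180735/8) = 2575811*(-1191135/8) = -3068138635485/8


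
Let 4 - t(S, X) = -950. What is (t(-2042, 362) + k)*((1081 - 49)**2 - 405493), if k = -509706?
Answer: -335537715312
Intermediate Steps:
t(S, X) = 954 (t(S, X) = 4 - 1*(-950) = 4 + 950 = 954)
(t(-2042, 362) + k)*((1081 - 49)**2 - 405493) = (954 - 509706)*((1081 - 49)**2 - 405493) = -508752*(1032**2 - 405493) = -508752*(1065024 - 405493) = -508752*659531 = -335537715312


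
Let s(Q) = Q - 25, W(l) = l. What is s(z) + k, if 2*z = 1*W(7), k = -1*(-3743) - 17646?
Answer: -27849/2 ≈ -13925.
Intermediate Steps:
k = -13903 (k = 3743 - 17646 = -13903)
z = 7/2 (z = (1*7)/2 = (½)*7 = 7/2 ≈ 3.5000)
s(Q) = -25 + Q
s(z) + k = (-25 + 7/2) - 13903 = -43/2 - 13903 = -27849/2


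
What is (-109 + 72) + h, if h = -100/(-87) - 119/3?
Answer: -2190/29 ≈ -75.517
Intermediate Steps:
h = -1117/29 (h = -100*(-1/87) - 119*1/3 = 100/87 - 119/3 = -1117/29 ≈ -38.517)
(-109 + 72) + h = (-109 + 72) - 1117/29 = -37 - 1117/29 = -2190/29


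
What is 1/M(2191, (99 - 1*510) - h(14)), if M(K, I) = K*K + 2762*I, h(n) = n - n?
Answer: 1/3665299 ≈ 2.7283e-7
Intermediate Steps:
h(n) = 0
M(K, I) = K² + 2762*I
1/M(2191, (99 - 1*510) - h(14)) = 1/(2191² + 2762*((99 - 1*510) - 1*0)) = 1/(4800481 + 2762*((99 - 510) + 0)) = 1/(4800481 + 2762*(-411 + 0)) = 1/(4800481 + 2762*(-411)) = 1/(4800481 - 1135182) = 1/3665299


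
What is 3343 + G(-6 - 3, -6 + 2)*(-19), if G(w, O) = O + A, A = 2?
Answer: 3381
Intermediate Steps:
G(w, O) = 2 + O (G(w, O) = O + 2 = 2 + O)
3343 + G(-6 - 3, -6 + 2)*(-19) = 3343 + (2 + (-6 + 2))*(-19) = 3343 + (2 - 4)*(-19) = 3343 - 2*(-19) = 3343 + 38 = 3381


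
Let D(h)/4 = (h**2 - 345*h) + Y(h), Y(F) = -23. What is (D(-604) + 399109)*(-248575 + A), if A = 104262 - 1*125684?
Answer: -726778194597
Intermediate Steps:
A = -21422 (A = 104262 - 125684 = -21422)
D(h) = -92 - 1380*h + 4*h**2 (D(h) = 4*((h**2 - 345*h) - 23) = 4*(-23 + h**2 - 345*h) = -92 - 1380*h + 4*h**2)
(D(-604) + 399109)*(-248575 + A) = ((-92 - 1380*(-604) + 4*(-604)**2) + 399109)*(-248575 - 21422) = ((-92 + 833520 + 4*364816) + 399109)*(-269997) = ((-92 + 833520 + 1459264) + 399109)*(-269997) = (2292692 + 399109)*(-269997) = 2691801*(-269997) = -726778194597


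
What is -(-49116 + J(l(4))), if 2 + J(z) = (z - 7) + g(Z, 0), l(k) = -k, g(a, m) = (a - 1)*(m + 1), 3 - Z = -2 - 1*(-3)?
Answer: 49128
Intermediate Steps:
Z = 2 (Z = 3 - (-2 - 1*(-3)) = 3 - (-2 + 3) = 3 - 1*1 = 3 - 1 = 2)
g(a, m) = (1 + m)*(-1 + a) (g(a, m) = (-1 + a)*(1 + m) = (1 + m)*(-1 + a))
J(z) = -8 + z (J(z) = -2 + ((z - 7) + (-1 + 2 - 1*0 + 2*0)) = -2 + ((-7 + z) + (-1 + 2 + 0 + 0)) = -2 + ((-7 + z) + 1) = -2 + (-6 + z) = -8 + z)
-(-49116 + J(l(4))) = -(-49116 + (-8 - 1*4)) = -(-49116 + (-8 - 4)) = -(-49116 - 12) = -1*(-49128) = 49128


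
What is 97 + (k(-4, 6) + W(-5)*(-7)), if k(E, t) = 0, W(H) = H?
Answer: 132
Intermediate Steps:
97 + (k(-4, 6) + W(-5)*(-7)) = 97 + (0 - 5*(-7)) = 97 + (0 + 35) = 97 + 35 = 132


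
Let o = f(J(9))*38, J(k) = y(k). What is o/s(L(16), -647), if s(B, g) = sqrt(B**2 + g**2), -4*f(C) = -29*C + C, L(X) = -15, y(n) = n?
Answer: 1197*sqrt(418834)/209417 ≈ 3.6992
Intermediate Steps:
J(k) = k
f(C) = 7*C (f(C) = -(-29*C + C)/4 = -(-7)*C = 7*C)
o = 2394 (o = (7*9)*38 = 63*38 = 2394)
o/s(L(16), -647) = 2394/(sqrt((-15)**2 + (-647)**2)) = 2394/(sqrt(225 + 418609)) = 2394/(sqrt(418834)) = 2394*(sqrt(418834)/418834) = 1197*sqrt(418834)/209417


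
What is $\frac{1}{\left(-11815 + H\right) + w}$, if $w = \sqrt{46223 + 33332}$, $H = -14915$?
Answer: $- \frac{5346}{142882669} - \frac{\sqrt{79555}}{714413345} \approx -3.781 \cdot 10^{-5}$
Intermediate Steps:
$w = \sqrt{79555} \approx 282.05$
$\frac{1}{\left(-11815 + H\right) + w} = \frac{1}{\left(-11815 - 14915\right) + \sqrt{79555}} = \frac{1}{-26730 + \sqrt{79555}}$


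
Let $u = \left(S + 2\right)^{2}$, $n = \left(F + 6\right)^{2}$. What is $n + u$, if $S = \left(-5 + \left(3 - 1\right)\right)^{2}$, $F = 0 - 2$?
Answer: $137$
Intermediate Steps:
$F = -2$
$S = 9$ ($S = \left(-5 + \left(3 - 1\right)\right)^{2} = \left(-5 + 2\right)^{2} = \left(-3\right)^{2} = 9$)
$n = 16$ ($n = \left(-2 + 6\right)^{2} = 4^{2} = 16$)
$u = 121$ ($u = \left(9 + 2\right)^{2} = 11^{2} = 121$)
$n + u = 16 + 121 = 137$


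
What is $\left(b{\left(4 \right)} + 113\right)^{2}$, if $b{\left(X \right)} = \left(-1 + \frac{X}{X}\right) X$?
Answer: $12769$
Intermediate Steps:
$b{\left(X \right)} = 0$ ($b{\left(X \right)} = \left(-1 + 1\right) X = 0 X = 0$)
$\left(b{\left(4 \right)} + 113\right)^{2} = \left(0 + 113\right)^{2} = 113^{2} = 12769$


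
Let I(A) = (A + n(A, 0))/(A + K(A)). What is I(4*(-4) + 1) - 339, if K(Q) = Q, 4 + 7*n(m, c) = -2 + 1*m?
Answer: -1692/5 ≈ -338.40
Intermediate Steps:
n(m, c) = -6/7 + m/7 (n(m, c) = -4/7 + (-2 + 1*m)/7 = -4/7 + (-2 + m)/7 = -4/7 + (-2/7 + m/7) = -6/7 + m/7)
I(A) = (-6/7 + 8*A/7)/(2*A) (I(A) = (A + (-6/7 + A/7))/(A + A) = (-6/7 + 8*A/7)/((2*A)) = (-6/7 + 8*A/7)*(1/(2*A)) = (-6/7 + 8*A/7)/(2*A))
I(4*(-4) + 1) - 339 = (-3 + 4*(4*(-4) + 1))/(7*(4*(-4) + 1)) - 339 = (-3 + 4*(-16 + 1))/(7*(-16 + 1)) - 339 = (⅐)*(-3 + 4*(-15))/(-15) - 339 = (⅐)*(-1/15)*(-3 - 60) - 339 = (⅐)*(-1/15)*(-63) - 339 = ⅗ - 339 = -1692/5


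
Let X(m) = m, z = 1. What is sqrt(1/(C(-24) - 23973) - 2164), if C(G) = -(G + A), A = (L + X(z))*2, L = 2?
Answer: I*sqrt(1241794166055)/23955 ≈ 46.519*I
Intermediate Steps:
A = 6 (A = (2 + 1)*2 = 3*2 = 6)
C(G) = -6 - G (C(G) = -(G + 6) = -(6 + G) = -6 - G)
sqrt(1/(C(-24) - 23973) - 2164) = sqrt(1/((-6 - 1*(-24)) - 23973) - 2164) = sqrt(1/((-6 + 24) - 23973) - 2164) = sqrt(1/(18 - 23973) - 2164) = sqrt(1/(-23955) - 2164) = sqrt(-1/23955 - 2164) = sqrt(-51838621/23955) = I*sqrt(1241794166055)/23955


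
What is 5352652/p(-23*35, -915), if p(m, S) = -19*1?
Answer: -5352652/19 ≈ -2.8172e+5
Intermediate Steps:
p(m, S) = -19
5352652/p(-23*35, -915) = 5352652/(-19) = 5352652*(-1/19) = -5352652/19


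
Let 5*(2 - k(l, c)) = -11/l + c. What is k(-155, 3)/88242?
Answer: 179/11397925 ≈ 1.5705e-5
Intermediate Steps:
k(l, c) = 2 - c/5 + 11/(5*l) (k(l, c) = 2 - (-11/l + c)/5 = 2 - (c - 11/l)/5 = 2 + (-c/5 + 11/(5*l)) = 2 - c/5 + 11/(5*l))
k(-155, 3)/88242 = ((⅕)*(11 - 1*(-155)*(-10 + 3))/(-155))/88242 = ((⅕)*(-1/155)*(11 - 1*(-155)*(-7)))*(1/88242) = ((⅕)*(-1/155)*(11 - 1085))*(1/88242) = ((⅕)*(-1/155)*(-1074))*(1/88242) = (1074/775)*(1/88242) = 179/11397925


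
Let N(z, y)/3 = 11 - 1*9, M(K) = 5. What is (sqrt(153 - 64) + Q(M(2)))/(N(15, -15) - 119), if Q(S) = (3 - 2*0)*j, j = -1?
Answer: 3/113 - sqrt(89)/113 ≈ -0.056938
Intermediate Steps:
N(z, y) = 6 (N(z, y) = 3*(11 - 1*9) = 3*(11 - 9) = 3*2 = 6)
Q(S) = -3 (Q(S) = (3 - 2*0)*(-1) = (3 + 0)*(-1) = 3*(-1) = -3)
(sqrt(153 - 64) + Q(M(2)))/(N(15, -15) - 119) = (sqrt(153 - 64) - 3)/(6 - 119) = (sqrt(89) - 3)/(-113) = (-3 + sqrt(89))*(-1/113) = 3/113 - sqrt(89)/113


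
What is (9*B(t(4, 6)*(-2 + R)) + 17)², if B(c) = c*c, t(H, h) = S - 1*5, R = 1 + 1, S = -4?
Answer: 289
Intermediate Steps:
R = 2
t(H, h) = -9 (t(H, h) = -4 - 1*5 = -4 - 5 = -9)
B(c) = c²
(9*B(t(4, 6)*(-2 + R)) + 17)² = (9*(-9*(-2 + 2))² + 17)² = (9*(-9*0)² + 17)² = (9*0² + 17)² = (9*0 + 17)² = (0 + 17)² = 17² = 289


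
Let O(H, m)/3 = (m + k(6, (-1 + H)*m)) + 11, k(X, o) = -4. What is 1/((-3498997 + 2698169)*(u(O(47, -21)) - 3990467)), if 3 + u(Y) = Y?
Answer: 1/3195713743936 ≈ 3.1292e-13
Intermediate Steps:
O(H, m) = 21 + 3*m (O(H, m) = 3*((m - 4) + 11) = 3*((-4 + m) + 11) = 3*(7 + m) = 21 + 3*m)
u(Y) = -3 + Y
1/((-3498997 + 2698169)*(u(O(47, -21)) - 3990467)) = 1/((-3498997 + 2698169)*((-3 + (21 + 3*(-21))) - 3990467)) = 1/(-800828*((-3 + (21 - 63)) - 3990467)) = 1/(-800828*((-3 - 42) - 3990467)) = 1/(-800828*(-45 - 3990467)) = 1/(-800828*(-3990512)) = 1/3195713743936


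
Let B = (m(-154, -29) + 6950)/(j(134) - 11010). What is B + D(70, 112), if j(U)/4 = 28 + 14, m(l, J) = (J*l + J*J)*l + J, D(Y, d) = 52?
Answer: 458047/3614 ≈ 126.74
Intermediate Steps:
m(l, J) = J + l*(J² + J*l) (m(l, J) = (J*l + J²)*l + J = (J² + J*l)*l + J = l*(J² + J*l) + J = J + l*(J² + J*l))
j(U) = 168 (j(U) = 4*(28 + 14) = 4*42 = 168)
B = 270119/3614 (B = (-29*(1 + (-154)² - 29*(-154)) + 6950)/(168 - 11010) = (-29*(1 + 23716 + 4466) + 6950)/(-10842) = (-29*28183 + 6950)*(-1/10842) = (-817307 + 6950)*(-1/10842) = -810357*(-1/10842) = 270119/3614 ≈ 74.742)
B + D(70, 112) = 270119/3614 + 52 = 458047/3614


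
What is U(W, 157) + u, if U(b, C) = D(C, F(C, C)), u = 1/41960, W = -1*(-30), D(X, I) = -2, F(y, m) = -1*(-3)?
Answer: -83919/41960 ≈ -2.0000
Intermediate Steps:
F(y, m) = 3
W = 30
u = 1/41960 ≈ 2.3832e-5
U(b, C) = -2
U(W, 157) + u = -2 + 1/41960 = -83919/41960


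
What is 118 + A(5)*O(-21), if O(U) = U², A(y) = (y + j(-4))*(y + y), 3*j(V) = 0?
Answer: 22168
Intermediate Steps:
j(V) = 0 (j(V) = (⅓)*0 = 0)
A(y) = 2*y² (A(y) = (y + 0)*(y + y) = y*(2*y) = 2*y²)
118 + A(5)*O(-21) = 118 + (2*5²)*(-21)² = 118 + (2*25)*441 = 118 + 50*441 = 118 + 22050 = 22168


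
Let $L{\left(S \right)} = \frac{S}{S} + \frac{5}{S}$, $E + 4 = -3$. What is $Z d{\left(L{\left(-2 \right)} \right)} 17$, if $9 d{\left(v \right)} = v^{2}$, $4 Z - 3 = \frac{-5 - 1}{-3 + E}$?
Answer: $\frac{153}{40} \approx 3.825$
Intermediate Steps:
$E = -7$ ($E = -4 - 3 = -7$)
$Z = \frac{9}{10}$ ($Z = \frac{3}{4} + \frac{\left(-5 - 1\right) \frac{1}{-3 - 7}}{4} = \frac{3}{4} + \frac{\left(-6\right) \frac{1}{-10}}{4} = \frac{3}{4} + \frac{\left(-6\right) \left(- \frac{1}{10}\right)}{4} = \frac{3}{4} + \frac{1}{4} \cdot \frac{3}{5} = \frac{3}{4} + \frac{3}{20} = \frac{9}{10} \approx 0.9$)
$L{\left(S \right)} = 1 + \frac{5}{S}$
$d{\left(v \right)} = \frac{v^{2}}{9}$
$Z d{\left(L{\left(-2 \right)} \right)} 17 = \frac{9 \frac{\left(\frac{5 - 2}{-2}\right)^{2}}{9}}{10} \cdot 17 = \frac{9 \frac{\left(\left(- \frac{1}{2}\right) 3\right)^{2}}{9}}{10} \cdot 17 = \frac{9 \frac{\left(- \frac{3}{2}\right)^{2}}{9}}{10} \cdot 17 = \frac{9 \cdot \frac{1}{9} \cdot \frac{9}{4}}{10} \cdot 17 = \frac{9}{10} \cdot \frac{1}{4} \cdot 17 = \frac{9}{40} \cdot 17 = \frac{153}{40}$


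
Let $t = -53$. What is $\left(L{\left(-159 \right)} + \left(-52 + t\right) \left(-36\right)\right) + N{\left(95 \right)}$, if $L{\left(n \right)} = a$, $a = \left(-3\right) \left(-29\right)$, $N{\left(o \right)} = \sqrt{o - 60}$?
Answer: $3867 + \sqrt{35} \approx 3872.9$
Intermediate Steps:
$N{\left(o \right)} = \sqrt{-60 + o}$
$a = 87$
$L{\left(n \right)} = 87$
$\left(L{\left(-159 \right)} + \left(-52 + t\right) \left(-36\right)\right) + N{\left(95 \right)} = \left(87 + \left(-52 - 53\right) \left(-36\right)\right) + \sqrt{-60 + 95} = \left(87 - -3780\right) + \sqrt{35} = \left(87 + 3780\right) + \sqrt{35} = 3867 + \sqrt{35}$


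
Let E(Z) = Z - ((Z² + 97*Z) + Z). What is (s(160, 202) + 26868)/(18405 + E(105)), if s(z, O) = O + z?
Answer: -5446/561 ≈ -9.7077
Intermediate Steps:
E(Z) = -Z² - 97*Z (E(Z) = Z - (Z² + 98*Z) = Z + (-Z² - 98*Z) = -Z² - 97*Z)
(s(160, 202) + 26868)/(18405 + E(105)) = ((202 + 160) + 26868)/(18405 - 1*105*(97 + 105)) = (362 + 26868)/(18405 - 1*105*202) = 27230/(18405 - 21210) = 27230/(-2805) = 27230*(-1/2805) = -5446/561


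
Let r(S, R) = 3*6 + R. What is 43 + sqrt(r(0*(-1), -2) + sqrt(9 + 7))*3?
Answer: 43 + 6*sqrt(5) ≈ 56.416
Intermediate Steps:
r(S, R) = 18 + R
43 + sqrt(r(0*(-1), -2) + sqrt(9 + 7))*3 = 43 + sqrt((18 - 2) + sqrt(9 + 7))*3 = 43 + sqrt(16 + sqrt(16))*3 = 43 + sqrt(16 + 4)*3 = 43 + sqrt(20)*3 = 43 + (2*sqrt(5))*3 = 43 + 6*sqrt(5)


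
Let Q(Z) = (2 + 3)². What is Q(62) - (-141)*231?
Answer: 32596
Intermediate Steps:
Q(Z) = 25 (Q(Z) = 5² = 25)
Q(62) - (-141)*231 = 25 - (-141)*231 = 25 - 1*(-32571) = 25 + 32571 = 32596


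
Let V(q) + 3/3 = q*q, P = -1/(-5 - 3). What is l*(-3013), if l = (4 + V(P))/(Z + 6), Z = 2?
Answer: -581509/512 ≈ -1135.8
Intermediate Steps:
P = 1/8 (P = -1/(-8) = -1*(-1/8) = 1/8 ≈ 0.12500)
V(q) = -1 + q**2 (V(q) = -1 + q*q = -1 + q**2)
l = 193/512 (l = (4 + (-1 + (1/8)**2))/(2 + 6) = (4 + (-1 + 1/64))/8 = (4 - 63/64)*(1/8) = (193/64)*(1/8) = 193/512 ≈ 0.37695)
l*(-3013) = (193/512)*(-3013) = -581509/512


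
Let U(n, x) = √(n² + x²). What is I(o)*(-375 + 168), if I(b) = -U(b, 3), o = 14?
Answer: 207*√205 ≈ 2963.8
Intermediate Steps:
I(b) = -√(9 + b²) (I(b) = -√(b² + 3²) = -√(b² + 9) = -√(9 + b²))
I(o)*(-375 + 168) = (-√(9 + 14²))*(-375 + 168) = -√(9 + 196)*(-207) = -√205*(-207) = 207*√205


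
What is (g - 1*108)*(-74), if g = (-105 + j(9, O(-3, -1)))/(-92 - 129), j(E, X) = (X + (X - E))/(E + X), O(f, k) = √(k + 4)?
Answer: 22858933/2873 + 333*√3/2873 ≈ 7956.7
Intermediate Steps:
O(f, k) = √(4 + k)
j(E, X) = (-E + 2*X)/(E + X)
g = 105/221 - (-9 + 2*√3)/(221*(9 + √3)) (g = (-105 + (-1*9 + 2*√(4 - 1))/(9 + √(4 - 1)))/(-92 - 129) = (-105 + (-9 + 2*√3)/(9 + √3))/(-221) = (-105 + (-9 + 2*√3)/(9 + √3))*(-1/221) = 105/221 - (-9 + 2*√3)/(221*(9 + √3)) ≈ 0.47745)
(g - 1*108)*(-74) = ((2759/5746 - 9*√3/5746) - 1*108)*(-74) = ((2759/5746 - 9*√3/5746) - 108)*(-74) = (-617809/5746 - 9*√3/5746)*(-74) = 22858933/2873 + 333*√3/2873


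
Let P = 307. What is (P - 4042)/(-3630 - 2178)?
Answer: 1245/1936 ≈ 0.64308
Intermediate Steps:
(P - 4042)/(-3630 - 2178) = (307 - 4042)/(-3630 - 2178) = -3735/(-5808) = -3735*(-1/5808) = 1245/1936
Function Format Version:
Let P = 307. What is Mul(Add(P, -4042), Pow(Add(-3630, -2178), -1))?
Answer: Rational(1245, 1936) ≈ 0.64308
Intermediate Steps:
Mul(Add(P, -4042), Pow(Add(-3630, -2178), -1)) = Mul(Add(307, -4042), Pow(Add(-3630, -2178), -1)) = Mul(-3735, Pow(-5808, -1)) = Mul(-3735, Rational(-1, 5808)) = Rational(1245, 1936)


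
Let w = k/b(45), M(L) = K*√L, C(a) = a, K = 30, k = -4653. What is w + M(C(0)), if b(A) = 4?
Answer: -4653/4 ≈ -1163.3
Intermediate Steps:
M(L) = 30*√L
w = -4653/4 ≈ -1163.3
w + M(C(0)) = -4653/4 + 30*√0 = -4653/4 + 30*0 = -4653/4 + 0 = -4653/4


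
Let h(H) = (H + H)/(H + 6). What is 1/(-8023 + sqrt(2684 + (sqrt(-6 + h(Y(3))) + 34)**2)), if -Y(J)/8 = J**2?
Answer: 11/(-88253 + sqrt(22)*sqrt(21099 + 34*I*sqrt(462))) ≈ -0.00012561 - 1.6922e-8*I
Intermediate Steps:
Y(J) = -8*J**2
h(H) = 2*H/(6 + H) (h(H) = (2*H)/(6 + H) = 2*H/(6 + H))
1/(-8023 + sqrt(2684 + (sqrt(-6 + h(Y(3))) + 34)**2)) = 1/(-8023 + sqrt(2684 + (sqrt(-6 + 2*(-8*3**2)/(6 - 8*3**2)) + 34)**2)) = 1/(-8023 + sqrt(2684 + (sqrt(-6 + 2*(-8*9)/(6 - 8*9)) + 34)**2)) = 1/(-8023 + sqrt(2684 + (sqrt(-6 + 2*(-72)/(6 - 72)) + 34)**2)) = 1/(-8023 + sqrt(2684 + (sqrt(-6 + 2*(-72)/(-66)) + 34)**2)) = 1/(-8023 + sqrt(2684 + (sqrt(-6 + 2*(-72)*(-1/66)) + 34)**2)) = 1/(-8023 + sqrt(2684 + (sqrt(-6 + 24/11) + 34)**2)) = 1/(-8023 + sqrt(2684 + (sqrt(-42/11) + 34)**2)) = 1/(-8023 + sqrt(2684 + (I*sqrt(462)/11 + 34)**2)) = 1/(-8023 + sqrt(2684 + (34 + I*sqrt(462)/11)**2))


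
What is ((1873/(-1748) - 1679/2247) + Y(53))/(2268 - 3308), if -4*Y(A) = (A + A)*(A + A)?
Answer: 11040210127/4084866240 ≈ 2.7027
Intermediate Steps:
Y(A) = -A² (Y(A) = -(A + A)*(A + A)/4 = -2*A*2*A/4 = -A²)
((1873/(-1748) - 1679/2247) + Y(53))/(2268 - 3308) = ((1873/(-1748) - 1679/2247) - 1*53²)/(2268 - 3308) = ((1873*(-1/1748) - 1679*1/2247) - 1*2809)/(-1040) = ((-1873/1748 - 1679/2247) - 2809)*(-1/1040) = (-7143523/3927756 - 2809)*(-1/1040) = -11040210127/3927756*(-1/1040) = 11040210127/4084866240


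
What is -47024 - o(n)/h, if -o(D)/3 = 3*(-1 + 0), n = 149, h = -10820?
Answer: -508799671/10820 ≈ -47024.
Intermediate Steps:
o(D) = 9 (o(D) = -9*(-1 + 0) = -9*(-1) = -3*(-3) = 9)
-47024 - o(n)/h = -47024 - 9/(-10820) = -47024 - 9*(-1)/10820 = -47024 - 1*(-9/10820) = -47024 + 9/10820 = -508799671/10820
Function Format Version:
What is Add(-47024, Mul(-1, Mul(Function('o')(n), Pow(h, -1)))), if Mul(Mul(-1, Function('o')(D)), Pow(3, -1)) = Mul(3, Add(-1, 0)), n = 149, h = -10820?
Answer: Rational(-508799671, 10820) ≈ -47024.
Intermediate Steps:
Function('o')(D) = 9 (Function('o')(D) = Mul(-3, Mul(3, Add(-1, 0))) = Mul(-3, Mul(3, -1)) = Mul(-3, -3) = 9)
Add(-47024, Mul(-1, Mul(Function('o')(n), Pow(h, -1)))) = Add(-47024, Mul(-1, Mul(9, Pow(-10820, -1)))) = Add(-47024, Mul(-1, Mul(9, Rational(-1, 10820)))) = Add(-47024, Mul(-1, Rational(-9, 10820))) = Add(-47024, Rational(9, 10820)) = Rational(-508799671, 10820)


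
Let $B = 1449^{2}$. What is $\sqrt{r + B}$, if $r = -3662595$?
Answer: $3 i \sqrt{173666} \approx 1250.2 i$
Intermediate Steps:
$B = 2099601$
$\sqrt{r + B} = \sqrt{-3662595 + 2099601} = \sqrt{-1562994} = 3 i \sqrt{173666}$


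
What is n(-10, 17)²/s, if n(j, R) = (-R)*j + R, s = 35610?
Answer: 34969/35610 ≈ 0.98200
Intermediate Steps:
n(j, R) = R - R*j (n(j, R) = -R*j + R = R - R*j)
n(-10, 17)²/s = (17*(1 - 1*(-10)))²/35610 = (17*(1 + 10))²*(1/35610) = (17*11)²*(1/35610) = 187²*(1/35610) = 34969*(1/35610) = 34969/35610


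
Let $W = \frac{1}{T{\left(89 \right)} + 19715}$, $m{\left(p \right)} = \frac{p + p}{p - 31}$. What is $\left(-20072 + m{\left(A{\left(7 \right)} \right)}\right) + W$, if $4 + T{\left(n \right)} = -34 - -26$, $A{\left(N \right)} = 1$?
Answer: $- \frac{5932198928}{295545} \approx -20072.0$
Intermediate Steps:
$T{\left(n \right)} = -12$ ($T{\left(n \right)} = -4 - 8 = -12$)
$m{\left(p \right)} = \frac{2 p}{-31 + p}$
$W = \frac{1}{19703}$ ($W = \frac{1}{-12 + 19715} = \frac{1}{19703} \approx 5.0754 \cdot 10^{-5}$)
$\left(-20072 + m{\left(A{\left(7 \right)} \right)}\right) + W = \left(-20072 + 2 \cdot 1 \frac{1}{-31 + 1}\right) + \frac{1}{19703} = \left(-20072 + 2 \cdot 1 \frac{1}{-30}\right) + \frac{1}{19703} = \left(-20072 + 2 \cdot 1 \left(- \frac{1}{30}\right)\right) + \frac{1}{19703} = \left(-20072 - \frac{1}{15}\right) + \frac{1}{19703} = - \frac{301081}{15} + \frac{1}{19703} = - \frac{5932198928}{295545}$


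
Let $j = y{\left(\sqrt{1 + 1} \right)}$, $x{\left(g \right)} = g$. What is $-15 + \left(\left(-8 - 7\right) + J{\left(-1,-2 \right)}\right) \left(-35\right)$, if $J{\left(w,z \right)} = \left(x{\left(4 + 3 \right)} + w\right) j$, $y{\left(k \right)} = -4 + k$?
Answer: $1350 - 210 \sqrt{2} \approx 1053.0$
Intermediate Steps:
$j = -4 + \sqrt{2}$ ($j = -4 + \sqrt{1 + 1} = -4 + \sqrt{2} \approx -2.5858$)
$J{\left(w,z \right)} = \left(-4 + \sqrt{2}\right) \left(7 + w\right)$ ($J{\left(w,z \right)} = \left(\left(4 + 3\right) + w\right) \left(-4 + \sqrt{2}\right) = \left(7 + w\right) \left(-4 + \sqrt{2}\right) = \left(-4 + \sqrt{2}\right) \left(7 + w\right)$)
$-15 + \left(\left(-8 - 7\right) + J{\left(-1,-2 \right)}\right) \left(-35\right) = -15 + \left(\left(-8 - 7\right) - \left(4 - \sqrt{2}\right) \left(7 - 1\right)\right) \left(-35\right) = -15 + \left(-15 - \left(4 - \sqrt{2}\right) 6\right) \left(-35\right) = -15 + \left(-15 - \left(24 - 6 \sqrt{2}\right)\right) \left(-35\right) = -15 + \left(-39 + 6 \sqrt{2}\right) \left(-35\right) = -15 + \left(1365 - 210 \sqrt{2}\right) = 1350 - 210 \sqrt{2}$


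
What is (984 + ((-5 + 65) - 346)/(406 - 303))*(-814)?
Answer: -82267724/103 ≈ -7.9872e+5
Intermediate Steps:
(984 + ((-5 + 65) - 346)/(406 - 303))*(-814) = (984 + (60 - 346)/103)*(-814) = (984 - 286*1/103)*(-814) = (984 - 286/103)*(-814) = (101066/103)*(-814) = -82267724/103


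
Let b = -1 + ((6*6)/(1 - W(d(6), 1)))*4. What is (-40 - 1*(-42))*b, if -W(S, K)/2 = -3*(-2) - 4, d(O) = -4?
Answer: 278/5 ≈ 55.600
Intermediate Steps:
W(S, K) = -4 (W(S, K) = -2*(-3*(-2) - 4) = -2*(6 - 4) = -2*2 = -4)
b = 139/5 (b = -1 + ((6*6)/(1 - 1*(-4)))*4 = -1 + (36/(1 + 4))*4 = -1 + (36/5)*4 = -1 + 144/5 = 139/5 ≈ 27.800)
(-40 - 1*(-42))*b = (-40 - 1*(-42))*(139/5) = (-40 + 42)*(139/5) = 2*(139/5) = 278/5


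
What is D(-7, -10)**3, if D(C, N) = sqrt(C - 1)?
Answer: -16*I*sqrt(2) ≈ -22.627*I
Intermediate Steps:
D(C, N) = sqrt(-1 + C)
D(-7, -10)**3 = (sqrt(-1 - 7))**3 = (sqrt(-8))**3 = (2*I*sqrt(2))**3 = -16*I*sqrt(2)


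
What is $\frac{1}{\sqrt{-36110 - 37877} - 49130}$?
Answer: $- \frac{49130}{2413830887} - \frac{i \sqrt{73987}}{2413830887} \approx -2.0354 \cdot 10^{-5} - 1.1269 \cdot 10^{-7} i$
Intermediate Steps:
$\frac{1}{\sqrt{-36110 - 37877} - 49130} = \frac{1}{\sqrt{-73987} - 49130} = \frac{1}{i \sqrt{73987} - 49130} = \frac{1}{-49130 + i \sqrt{73987}}$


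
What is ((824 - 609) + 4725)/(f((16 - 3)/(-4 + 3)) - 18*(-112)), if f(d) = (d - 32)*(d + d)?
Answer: 2470/1593 ≈ 1.5505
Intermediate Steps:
f(d) = 2*d*(-32 + d) (f(d) = (-32 + d)*(2*d) = 2*d*(-32 + d))
((824 - 609) + 4725)/(f((16 - 3)/(-4 + 3)) - 18*(-112)) = ((824 - 609) + 4725)/(2*((16 - 3)/(-4 + 3))*(-32 + (16 - 3)/(-4 + 3)) - 18*(-112)) = (215 + 4725)/(2*(13/(-1))*(-32 + 13/(-1)) + 2016) = 4940/(2*(13*(-1))*(-32 + 13*(-1)) + 2016) = 4940/(2*(-13)*(-32 - 13) + 2016) = 4940/(2*(-13)*(-45) + 2016) = 4940/(1170 + 2016) = 4940/3186 = 4940*(1/3186) = 2470/1593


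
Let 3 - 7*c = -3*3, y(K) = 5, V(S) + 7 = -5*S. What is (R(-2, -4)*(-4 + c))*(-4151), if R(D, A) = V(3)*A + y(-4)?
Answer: 882384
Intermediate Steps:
V(S) = -7 - 5*S
c = 12/7 (c = 3/7 - (-3)*3/7 = 3/7 - 1/7*(-9) = 3/7 + 9/7 = 12/7 ≈ 1.7143)
R(D, A) = 5 - 22*A (R(D, A) = (-7 - 5*3)*A + 5 = (-7 - 15)*A + 5 = -22*A + 5 = 5 - 22*A)
(R(-2, -4)*(-4 + c))*(-4151) = ((5 - 22*(-4))*(-4 + 12/7))*(-4151) = ((5 + 88)*(-16/7))*(-4151) = (93*(-16/7))*(-4151) = -1488/7*(-4151) = 882384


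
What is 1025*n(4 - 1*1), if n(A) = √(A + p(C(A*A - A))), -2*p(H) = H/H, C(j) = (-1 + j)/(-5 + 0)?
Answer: 1025*√10/2 ≈ 1620.7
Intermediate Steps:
C(j) = ⅕ - j/5 (C(j) = (-1 + j)/(-5) = (-1 + j)*(-⅕) = ⅕ - j/5)
p(H) = -½ (p(H) = -H/(2*H) = -½*1 = -½)
n(A) = √(-½ + A) (n(A) = √(A - ½) = √(-½ + A))
1025*n(4 - 1*1) = 1025*(√(-2 + 4*(4 - 1*1))/2) = 1025*(√(-2 + 4*(4 - 1))/2) = 1025*(√(-2 + 4*3)/2) = 1025*(√(-2 + 12)/2) = 1025*(√10/2) = 1025*√10/2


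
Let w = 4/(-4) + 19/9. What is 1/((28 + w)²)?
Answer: 81/68644 ≈ 0.0011800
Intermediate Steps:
w = 10/9 (w = 4*(-¼) + 19*(⅑) = -1 + 19/9 = 10/9 ≈ 1.1111)
1/((28 + w)²) = 1/((28 + 10/9)²) = 1/((262/9)²) = 1/(68644/81) = 81/68644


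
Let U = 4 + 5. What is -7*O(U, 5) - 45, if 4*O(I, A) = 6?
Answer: -111/2 ≈ -55.500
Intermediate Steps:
U = 9
O(I, A) = 3/2 (O(I, A) = (1/4)*6 = 3/2)
-7*O(U, 5) - 45 = -7*3/2 - 45 = -21/2 - 45 = -111/2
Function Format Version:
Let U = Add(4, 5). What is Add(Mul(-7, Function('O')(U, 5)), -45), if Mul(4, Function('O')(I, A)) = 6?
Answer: Rational(-111, 2) ≈ -55.500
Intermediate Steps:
U = 9
Function('O')(I, A) = Rational(3, 2) (Function('O')(I, A) = Mul(Rational(1, 4), 6) = Rational(3, 2))
Add(Mul(-7, Function('O')(U, 5)), -45) = Add(Mul(-7, Rational(3, 2)), -45) = Add(Rational(-21, 2), -45) = Rational(-111, 2)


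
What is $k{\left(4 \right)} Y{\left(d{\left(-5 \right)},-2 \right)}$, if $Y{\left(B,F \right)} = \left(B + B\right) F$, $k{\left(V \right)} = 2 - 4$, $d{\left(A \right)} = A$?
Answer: $-40$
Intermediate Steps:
$k{\left(V \right)} = -2$
$Y{\left(B,F \right)} = 2 B F$
$k{\left(4 \right)} Y{\left(d{\left(-5 \right)},-2 \right)} = - 2 \cdot 2 \left(-5\right) \left(-2\right) = \left(-2\right) 20 = -40$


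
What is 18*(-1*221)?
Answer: -3978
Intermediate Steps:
18*(-1*221) = 18*(-221) = -3978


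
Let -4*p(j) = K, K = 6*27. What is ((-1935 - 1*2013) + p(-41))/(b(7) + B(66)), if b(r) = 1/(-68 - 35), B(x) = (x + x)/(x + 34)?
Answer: -20540775/6748 ≈ -3044.0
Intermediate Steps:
B(x) = 2*x/(34 + x) (B(x) = (2*x)/(34 + x) = 2*x/(34 + x))
b(r) = -1/103 (b(r) = 1/(-103) = -1/103)
K = 162
p(j) = -81/2 (p(j) = -1/4*162 = -81/2)
((-1935 - 1*2013) + p(-41))/(b(7) + B(66)) = ((-1935 - 1*2013) - 81/2)/(-1/103 + 2*66/(34 + 66)) = ((-1935 - 2013) - 81/2)/(-1/103 + 2*66/100) = (-3948 - 81/2)/(-1/103 + 2*66*(1/100)) = -7977/(2*(-1/103 + 33/25)) = -7977/(2*3374/2575) = -7977/2*2575/3374 = -20540775/6748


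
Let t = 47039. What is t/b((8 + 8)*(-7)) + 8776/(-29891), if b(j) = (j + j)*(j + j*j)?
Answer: -25845166717/83239500288 ≈ -0.31049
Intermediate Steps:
b(j) = 2*j*(j + j²) (b(j) = (2*j)*(j + j²) = 2*j*(j + j²))
t/b((8 + 8)*(-7)) + 8776/(-29891) = 47039/((2*((8 + 8)*(-7))²*(1 + (8 + 8)*(-7)))) + 8776/(-29891) = 47039/((2*(16*(-7))²*(1 + 16*(-7)))) + 8776*(-1/29891) = 47039/((2*(-112)²*(1 - 112))) - 8776/29891 = 47039/((2*12544*(-111))) - 8776/29891 = 47039/(-2784768) - 8776/29891 = 47039*(-1/2784768) - 8776/29891 = -47039/2784768 - 8776/29891 = -25845166717/83239500288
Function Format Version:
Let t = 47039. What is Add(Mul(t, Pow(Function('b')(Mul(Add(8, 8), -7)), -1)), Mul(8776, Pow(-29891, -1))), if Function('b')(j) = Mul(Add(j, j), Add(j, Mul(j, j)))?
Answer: Rational(-25845166717, 83239500288) ≈ -0.31049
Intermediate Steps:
Function('b')(j) = Mul(2, j, Add(j, Pow(j, 2))) (Function('b')(j) = Mul(Mul(2, j), Add(j, Pow(j, 2))) = Mul(2, j, Add(j, Pow(j, 2))))
Add(Mul(t, Pow(Function('b')(Mul(Add(8, 8), -7)), -1)), Mul(8776, Pow(-29891, -1))) = Add(Mul(47039, Pow(Mul(2, Pow(Mul(Add(8, 8), -7), 2), Add(1, Mul(Add(8, 8), -7))), -1)), Mul(8776, Pow(-29891, -1))) = Add(Mul(47039, Pow(Mul(2, Pow(Mul(16, -7), 2), Add(1, Mul(16, -7))), -1)), Mul(8776, Rational(-1, 29891))) = Add(Mul(47039, Pow(Mul(2, Pow(-112, 2), Add(1, -112)), -1)), Rational(-8776, 29891)) = Add(Mul(47039, Pow(Mul(2, 12544, -111), -1)), Rational(-8776, 29891)) = Add(Mul(47039, Pow(-2784768, -1)), Rational(-8776, 29891)) = Add(Mul(47039, Rational(-1, 2784768)), Rational(-8776, 29891)) = Add(Rational(-47039, 2784768), Rational(-8776, 29891)) = Rational(-25845166717, 83239500288)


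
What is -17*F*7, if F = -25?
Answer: 2975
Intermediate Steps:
-17*F*7 = -17*(-25)*7 = 425*7 = 2975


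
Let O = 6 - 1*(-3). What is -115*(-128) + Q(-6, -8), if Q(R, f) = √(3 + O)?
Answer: 14720 + 2*√3 ≈ 14723.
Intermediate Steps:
O = 9 (O = 6 + 3 = 9)
Q(R, f) = 2*√3 (Q(R, f) = √(3 + 9) = √12 = 2*√3)
-115*(-128) + Q(-6, -8) = -115*(-128) + 2*√3 = 14720 + 2*√3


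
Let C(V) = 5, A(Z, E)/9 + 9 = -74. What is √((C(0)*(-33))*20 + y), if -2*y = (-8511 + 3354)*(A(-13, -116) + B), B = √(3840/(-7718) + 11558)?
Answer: √(-114931933722798 + 39801726*√172112951318)/7718 ≈ 1285.4*I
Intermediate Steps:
A(Z, E) = -747 (A(Z, E) = -81 + 9*(-74) = -81 - 666 = -747)
B = √172112951318/3859 (B = √(3840*(-1/7718) + 11558) = √(-1920/3859 + 11558) = √(44600402/3859) = √172112951318/3859 ≈ 107.51)
y = -3852279/2 + 5157*√172112951318/7718 (y = -(-8511 + 3354)*(-747 + √172112951318/3859)/2 = -(-5157)*(-747 + √172112951318/3859)/2 = -(3852279 - 5157*√172112951318/3859)/2 = -3852279/2 + 5157*√172112951318/7718 ≈ -1.6489e+6)
√((C(0)*(-33))*20 + y) = √((5*(-33))*20 + (-3852279/2 + 5157*√172112951318/7718)) = √(-165*20 + (-3852279/2 + 5157*√172112951318/7718)) = √(-3300 + (-3852279/2 + 5157*√172112951318/7718)) = √(-3858879/2 + 5157*√172112951318/7718)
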